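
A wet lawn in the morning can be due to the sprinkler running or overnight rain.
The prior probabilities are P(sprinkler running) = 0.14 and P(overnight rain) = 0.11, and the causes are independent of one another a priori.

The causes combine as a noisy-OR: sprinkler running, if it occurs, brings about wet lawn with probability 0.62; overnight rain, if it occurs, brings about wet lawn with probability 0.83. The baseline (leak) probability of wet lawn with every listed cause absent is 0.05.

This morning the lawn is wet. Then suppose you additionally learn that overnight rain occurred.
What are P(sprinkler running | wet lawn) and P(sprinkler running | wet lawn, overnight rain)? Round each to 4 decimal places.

Under noisy-OR, P(wet lawn | causes) = 1 − (1−0.05)·∏(1−qᵢ) over the active causes.
P(wet lawn) = 0.05×0.86×0.89 + 0.8385×0.86×0.11 + 0.639×0.14×0.89 + 0.93863×0.14×0.11 = 0.038270 + 0.079322 + 0.079619 + 0.014455 = 0.211666
Of this, 0.094074 comes from 0.079619 + 0.014455 (the sprinkler running=true cases).
P(sprinkler running | wet lawn) = 0.094074 / 0.211666 ≈ 0.4444

Now also conditioning on overnight rain=true:
Numerator (weight on configurations with sprinkler running): 0.93863*0.14 = 0.131408
Denominator P(wet lawn | overnight rain): 0.8385*0.86 + 0.93863*0.14 = 0.852518
P(sprinkler running | wet lawn, overnight rain) = 0.131408/0.852518 ≈ 0.1541

P(sprinkler running | wet lawn) ≈ 0.4444; P(sprinkler running | wet lawn, overnight rain) ≈ 0.1541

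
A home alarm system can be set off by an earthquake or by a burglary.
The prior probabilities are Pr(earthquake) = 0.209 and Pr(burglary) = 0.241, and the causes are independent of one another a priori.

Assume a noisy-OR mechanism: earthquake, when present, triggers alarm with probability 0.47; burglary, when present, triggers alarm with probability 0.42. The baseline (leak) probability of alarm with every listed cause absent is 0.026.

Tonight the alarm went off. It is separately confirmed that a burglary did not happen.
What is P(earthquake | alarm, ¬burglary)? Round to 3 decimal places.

P(earthquake | alarm, ¬burglary) ≈ 0.831

Under noisy-OR, P(alarm | causes) = 1 − (1−0.026)·∏(1−qᵢ) over the active causes.
Weight on earthquake=true, given the evidence: 0.48378·0.209 = 0.101110
The normalizing constant is 0.026·0.791 + 0.48378·0.209 = 0.121676
Posterior = 0.101110 / 0.121676 ≈ 0.831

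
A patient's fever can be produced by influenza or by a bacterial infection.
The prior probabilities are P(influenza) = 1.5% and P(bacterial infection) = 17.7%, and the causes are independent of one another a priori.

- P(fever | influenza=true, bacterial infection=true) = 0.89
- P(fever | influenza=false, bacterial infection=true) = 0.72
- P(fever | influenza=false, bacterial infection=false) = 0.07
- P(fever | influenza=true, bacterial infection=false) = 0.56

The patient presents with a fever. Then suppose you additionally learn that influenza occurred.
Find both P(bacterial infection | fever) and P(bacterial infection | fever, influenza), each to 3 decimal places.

P(fever) = 0.07×0.985×0.823 + 0.72×0.985×0.177 + 0.56×0.015×0.823 + 0.89×0.015×0.177 = 0.056746 + 0.125528 + 0.006913 + 0.002363 = 0.191550
The bacterial infection-present share is 0.125528 + 0.002363 = 0.127891.
P(bacterial infection | fever) = 0.127891 / 0.191550 ≈ 0.668

Now also conditioning on influenza=true:
For the numerator, keep only bacterial infection=true terms: 0.89·0.177 = 0.157530
Normalizer over all consistent configurations: 0.56·0.823 + 0.89·0.177 = 0.618410
P(bacterial infection | fever, influenza) = 0.157530/0.618410 ≈ 0.255
— influenza explains away the evidence for bacterial infection.

P(bacterial infection | fever) ≈ 0.668; P(bacterial infection | fever, influenza) ≈ 0.255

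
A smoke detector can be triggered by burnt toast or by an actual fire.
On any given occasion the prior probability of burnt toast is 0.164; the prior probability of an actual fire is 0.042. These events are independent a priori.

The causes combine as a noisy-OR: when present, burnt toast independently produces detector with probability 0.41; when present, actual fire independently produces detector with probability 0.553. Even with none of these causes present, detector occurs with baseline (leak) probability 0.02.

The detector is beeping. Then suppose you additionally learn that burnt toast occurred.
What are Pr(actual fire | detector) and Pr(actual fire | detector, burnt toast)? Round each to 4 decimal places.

Under noisy-OR, P(detector | causes) = 1 − (1−0.02)·∏(1−qᵢ) over the active causes.
Numerator (weight on configurations with actual fire): 0.019731 + 0.005108 = 0.024839
The normalizing constant is 0.02*0.836*0.958 + 0.56194*0.836*0.042 + 0.4218*0.164*0.958 + 0.741545*0.164*0.042 = 0.107127
Posterior = 0.024839 / 0.107127 ≈ 0.2319

With the extra evidence:
Sum P(detector|·) weighted by the priors over both values of actual fire:
  P(detector | burnt toast) = 0.4218×0.958 + 0.741545×0.042
        = 0.404084 + 0.031145 = 0.435229
The terms with actual fire present sum to 0.031145, so
  P(actual fire | detector, burnt toast) = 0.031145 / 0.435229 ≈ 0.0716
Conditioning on burnt toast lowers the posterior on actual fire: the classic explaining-away effect in a common-effect structure.

Pr(actual fire | detector) ≈ 0.2319; Pr(actual fire | detector, burnt toast) ≈ 0.0716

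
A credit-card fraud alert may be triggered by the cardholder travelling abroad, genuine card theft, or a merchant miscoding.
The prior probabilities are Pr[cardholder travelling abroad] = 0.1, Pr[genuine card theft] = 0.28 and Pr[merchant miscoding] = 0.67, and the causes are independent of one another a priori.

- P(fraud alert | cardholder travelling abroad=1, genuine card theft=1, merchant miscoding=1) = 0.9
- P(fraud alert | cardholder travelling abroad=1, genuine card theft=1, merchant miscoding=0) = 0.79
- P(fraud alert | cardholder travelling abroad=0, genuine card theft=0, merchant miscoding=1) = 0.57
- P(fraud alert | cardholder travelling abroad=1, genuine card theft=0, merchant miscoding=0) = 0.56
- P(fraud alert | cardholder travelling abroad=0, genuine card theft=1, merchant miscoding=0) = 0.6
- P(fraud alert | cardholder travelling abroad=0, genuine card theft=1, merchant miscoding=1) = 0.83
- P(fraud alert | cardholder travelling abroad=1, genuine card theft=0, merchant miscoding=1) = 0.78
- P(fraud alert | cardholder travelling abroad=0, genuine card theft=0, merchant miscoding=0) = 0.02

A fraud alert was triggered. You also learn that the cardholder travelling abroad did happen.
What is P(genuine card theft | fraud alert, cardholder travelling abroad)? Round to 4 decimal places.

Weight on genuine card theft=true, given the evidence: 0.072996 + 0.168840 = 0.241836
Normalizer over all consistent configurations: 0.56×0.72×0.33 + 0.78×0.72×0.67 + 0.79×0.28×0.33 + 0.9×0.28×0.67 = 0.751164
Posterior = 0.241836 / 0.751164 ≈ 0.3219

P(genuine card theft | fraud alert, cardholder travelling abroad) ≈ 0.3219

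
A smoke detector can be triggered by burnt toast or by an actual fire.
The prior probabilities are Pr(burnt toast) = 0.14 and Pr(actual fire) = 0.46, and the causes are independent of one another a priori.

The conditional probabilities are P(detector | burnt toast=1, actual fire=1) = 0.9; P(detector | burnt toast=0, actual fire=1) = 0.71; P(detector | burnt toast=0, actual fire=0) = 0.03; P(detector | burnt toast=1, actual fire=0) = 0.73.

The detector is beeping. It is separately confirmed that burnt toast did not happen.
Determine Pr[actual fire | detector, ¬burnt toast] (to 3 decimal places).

Pr[actual fire | detector, ¬burnt toast] ≈ 0.953

Numerator (weight on configurations with actual fire): 0.71×0.46 = 0.326600
Denominator P(detector | ¬burnt toast): 0.03×0.54 + 0.71×0.46 = 0.342800
P(actual fire | detector, ¬burnt toast) = 0.326600/0.342800 ≈ 0.953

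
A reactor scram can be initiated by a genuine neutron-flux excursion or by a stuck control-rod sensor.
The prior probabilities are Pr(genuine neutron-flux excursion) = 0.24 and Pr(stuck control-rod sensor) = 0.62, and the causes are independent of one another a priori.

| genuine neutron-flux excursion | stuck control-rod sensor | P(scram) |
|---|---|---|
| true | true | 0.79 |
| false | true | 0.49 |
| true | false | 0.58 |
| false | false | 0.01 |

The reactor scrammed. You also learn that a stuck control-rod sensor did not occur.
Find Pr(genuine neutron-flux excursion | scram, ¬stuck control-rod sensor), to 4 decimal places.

P(scram | ¬stuck control-rod sensor) = 0.01*0.76 + 0.58*0.24 = 0.007600 + 0.139200 = 0.146800
Restricting to configurations with genuine neutron-flux excursion present: 0.58*0.24 = 0.139200.
P(genuine neutron-flux excursion | scram, ¬stuck control-rod sensor) = 0.139200 / 0.146800 ≈ 0.9482

Pr(genuine neutron-flux excursion | scram, ¬stuck control-rod sensor) ≈ 0.9482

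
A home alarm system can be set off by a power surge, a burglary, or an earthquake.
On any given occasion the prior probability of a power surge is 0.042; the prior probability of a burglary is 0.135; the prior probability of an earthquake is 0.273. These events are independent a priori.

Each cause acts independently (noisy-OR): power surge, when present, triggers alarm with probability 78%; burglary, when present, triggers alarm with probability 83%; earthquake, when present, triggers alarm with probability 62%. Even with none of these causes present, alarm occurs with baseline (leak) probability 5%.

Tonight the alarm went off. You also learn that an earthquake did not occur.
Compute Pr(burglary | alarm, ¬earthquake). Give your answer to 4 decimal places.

Under noisy-OR, P(alarm | causes) = 1 − (1−0.05)·∏(1−qᵢ) over the active causes.
Weight on burglary=true, given the evidence: 0.108443 + 0.005469 = 0.113912
Denominator P(alarm | ¬earthquake): 0.05×0.958×0.865 + 0.8385×0.958×0.135 + 0.791×0.042×0.865 + 0.96447×0.042×0.135 = 0.184082
P(burglary | alarm, ¬earthquake) = 0.113912/0.184082 ≈ 0.6188

Pr(burglary | alarm, ¬earthquake) ≈ 0.6188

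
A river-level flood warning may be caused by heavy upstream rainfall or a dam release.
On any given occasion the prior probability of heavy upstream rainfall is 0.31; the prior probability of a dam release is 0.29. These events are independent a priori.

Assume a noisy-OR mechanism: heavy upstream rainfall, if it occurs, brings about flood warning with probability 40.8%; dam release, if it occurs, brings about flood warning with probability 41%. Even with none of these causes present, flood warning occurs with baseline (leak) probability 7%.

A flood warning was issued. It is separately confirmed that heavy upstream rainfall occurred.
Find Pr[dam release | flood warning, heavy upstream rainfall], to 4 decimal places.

Pr[dam release | flood warning, heavy upstream rainfall] ≈ 0.3803

Under noisy-OR, P(flood warning | causes) = 1 − (1−0.07)·∏(1−qᵢ) over the active causes.
Numerator (weight on configurations with dam release): 0.67517·0.29 = 0.195799
Normalizer over all consistent configurations: 0.44944·0.71 + 0.67517·0.29 = 0.514901
Posterior = 0.195799 / 0.514901 ≈ 0.3803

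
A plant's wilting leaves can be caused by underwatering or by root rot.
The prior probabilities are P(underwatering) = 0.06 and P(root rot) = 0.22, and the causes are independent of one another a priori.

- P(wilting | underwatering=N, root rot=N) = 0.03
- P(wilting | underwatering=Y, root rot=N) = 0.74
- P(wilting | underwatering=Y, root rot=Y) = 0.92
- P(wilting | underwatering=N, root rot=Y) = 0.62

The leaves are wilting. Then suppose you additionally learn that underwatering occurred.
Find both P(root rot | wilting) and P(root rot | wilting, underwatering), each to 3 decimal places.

P(root rot | wilting) ≈ 0.713; P(root rot | wilting, underwatering) ≈ 0.260

Sum P(wilting|·) weighted by the priors over the 4 (underwatering, root rot) configurations:
  P(wilting) = 0.03·0.94·0.78 + 0.62·0.94·0.22 + 0.74·0.06·0.78 + 0.92·0.06·0.22
        = 0.021996 + 0.128216 + 0.034632 + 0.012144 = 0.196988
The terms with root rot present sum to 0.140360, so
  P(root rot | wilting) = 0.140360 / 0.196988 ≈ 0.713

With the extra evidence:
P(wilting | underwatering) = 0.74×0.78 + 0.92×0.22 = 0.577200 + 0.202400 = 0.779600
The root rot-present share is 0.92×0.22 = 0.202400.
So P(root rot | wilting, underwatering) = 0.202400/0.779600 ≈ 0.260.
— underwatering explains away the evidence for root rot.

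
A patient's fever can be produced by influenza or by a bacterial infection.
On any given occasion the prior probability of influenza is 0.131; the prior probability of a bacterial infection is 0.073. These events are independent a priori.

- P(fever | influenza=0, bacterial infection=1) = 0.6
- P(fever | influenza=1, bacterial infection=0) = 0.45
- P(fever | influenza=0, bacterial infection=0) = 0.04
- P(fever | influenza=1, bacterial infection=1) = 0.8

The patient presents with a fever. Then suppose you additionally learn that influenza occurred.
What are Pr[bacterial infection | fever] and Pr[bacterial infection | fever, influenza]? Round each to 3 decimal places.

P(fever) = 0.04×0.869×0.927 + 0.6×0.869×0.073 + 0.45×0.131×0.927 + 0.8×0.131×0.073 = 0.032223 + 0.038062 + 0.054647 + 0.007650 = 0.132582
Restricting to configurations with bacterial infection present: 0.038062 + 0.007650 = 0.045712.
So P(bacterial infection | fever) = 0.045712/0.132582 ≈ 0.345.

Now also conditioning on influenza=true:
Sum P(fever|·) weighted by the priors over both values of bacterial infection:
  P(fever | influenza) = 0.45×0.927 + 0.8×0.073
        = 0.417150 + 0.058400 = 0.475550
The terms with bacterial infection present sum to 0.058400, so
  P(bacterial infection | fever, influenza) = 0.058400 / 0.475550 ≈ 0.123
The drop from 0.345 to 0.123 is the explaining-away (discounting) effect.

Pr[bacterial infection | fever] ≈ 0.345; Pr[bacterial infection | fever, influenza] ≈ 0.123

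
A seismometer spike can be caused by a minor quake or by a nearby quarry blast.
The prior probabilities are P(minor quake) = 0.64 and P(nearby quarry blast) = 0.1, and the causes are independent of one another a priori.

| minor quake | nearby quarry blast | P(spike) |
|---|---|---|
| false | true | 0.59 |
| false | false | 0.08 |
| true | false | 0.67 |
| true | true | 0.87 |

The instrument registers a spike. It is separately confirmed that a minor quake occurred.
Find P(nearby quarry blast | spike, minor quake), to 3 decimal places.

P(nearby quarry blast | spike, minor quake) ≈ 0.126

P(spike | minor quake) = 0.67·0.9 + 0.87·0.1 = 0.603000 + 0.087000 = 0.690000
Restricting to configurations with nearby quarry blast present: 0.87·0.1 = 0.087000.
Hence the posterior is 0.087000/0.690000 ≈ 0.126.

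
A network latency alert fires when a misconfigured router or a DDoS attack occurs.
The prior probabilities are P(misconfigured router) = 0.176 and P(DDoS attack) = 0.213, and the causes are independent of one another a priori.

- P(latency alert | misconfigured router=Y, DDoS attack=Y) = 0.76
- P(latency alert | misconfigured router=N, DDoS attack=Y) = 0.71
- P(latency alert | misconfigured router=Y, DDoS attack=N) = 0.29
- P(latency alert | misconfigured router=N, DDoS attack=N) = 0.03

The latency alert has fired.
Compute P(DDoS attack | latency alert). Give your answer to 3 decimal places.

Enumerate the 4 (misconfigured router, DDoS attack) configurations and weight by the priors:
  P(latency alert) = 0.03·0.824·0.787 + 0.71·0.824·0.213 + 0.29·0.176·0.787 + 0.76·0.176·0.213
        = 0.019455 + 0.124614 + 0.040168 + 0.028491 = 0.212728
The terms with DDoS attack present sum to 0.153105, so
  P(DDoS attack | latency alert) = 0.153105 / 0.212728 ≈ 0.720

P(DDoS attack | latency alert) ≈ 0.720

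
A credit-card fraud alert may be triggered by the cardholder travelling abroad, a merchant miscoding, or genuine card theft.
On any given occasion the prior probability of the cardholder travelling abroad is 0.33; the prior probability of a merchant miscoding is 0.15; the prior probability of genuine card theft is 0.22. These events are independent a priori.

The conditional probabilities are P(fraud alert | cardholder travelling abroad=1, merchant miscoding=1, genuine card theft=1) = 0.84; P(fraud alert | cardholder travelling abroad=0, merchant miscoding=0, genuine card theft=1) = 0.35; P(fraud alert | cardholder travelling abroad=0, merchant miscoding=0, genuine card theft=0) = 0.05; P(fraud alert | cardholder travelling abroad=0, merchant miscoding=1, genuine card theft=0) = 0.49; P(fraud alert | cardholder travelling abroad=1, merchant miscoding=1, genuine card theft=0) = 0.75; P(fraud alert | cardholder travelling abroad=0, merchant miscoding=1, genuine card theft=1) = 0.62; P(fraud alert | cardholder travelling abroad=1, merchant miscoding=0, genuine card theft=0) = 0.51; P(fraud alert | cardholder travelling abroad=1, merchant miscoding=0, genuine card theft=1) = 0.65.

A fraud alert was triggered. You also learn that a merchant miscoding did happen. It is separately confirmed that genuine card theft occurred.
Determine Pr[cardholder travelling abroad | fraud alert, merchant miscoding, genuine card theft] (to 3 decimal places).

Pr[cardholder travelling abroad | fraud alert, merchant miscoding, genuine card theft] ≈ 0.400

Numerator (weight on configurations with cardholder travelling abroad): 0.84·0.33 = 0.277200
Denominator P(fraud alert | merchant miscoding, genuine card theft): 0.62·0.67 + 0.84·0.33 = 0.692600
Posterior = 0.277200 / 0.692600 ≈ 0.400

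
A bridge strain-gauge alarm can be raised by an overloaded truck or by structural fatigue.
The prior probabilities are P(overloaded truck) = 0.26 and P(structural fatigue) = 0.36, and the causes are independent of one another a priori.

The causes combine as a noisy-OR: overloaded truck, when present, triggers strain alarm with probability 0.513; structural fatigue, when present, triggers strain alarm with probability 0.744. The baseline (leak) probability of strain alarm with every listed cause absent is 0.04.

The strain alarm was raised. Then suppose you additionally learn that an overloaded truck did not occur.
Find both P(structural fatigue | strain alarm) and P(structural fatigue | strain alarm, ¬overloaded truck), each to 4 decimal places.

P(structural fatigue | strain alarm) ≈ 0.7249; P(structural fatigue | strain alarm, ¬overloaded truck) ≈ 0.9138

Under noisy-OR, P(strain alarm | causes) = 1 − (1−0.04)·∏(1−qᵢ) over the active causes.
P(strain alarm) = 0.04×0.74×0.64 + 0.75424×0.74×0.36 + 0.53248×0.26×0.64 + 0.880315×0.26×0.36 = 0.018944 + 0.200930 + 0.088605 + 0.082397 = 0.390876
Restricting to configurations with structural fatigue present: 0.200930 + 0.082397 = 0.283327.
Hence the posterior is 0.283327/0.390876 ≈ 0.7249.

Now condition on the additional information:
Weight on structural fatigue=true, given the evidence: 0.75424*0.36 = 0.271526
Normalizer over all consistent configurations: 0.04*0.64 + 0.75424*0.36 = 0.297126
Posterior = 0.271526 / 0.297126 ≈ 0.9138
Ruling out overloaded truck raises the posterior on structural fatigue — the flip side of explaining away.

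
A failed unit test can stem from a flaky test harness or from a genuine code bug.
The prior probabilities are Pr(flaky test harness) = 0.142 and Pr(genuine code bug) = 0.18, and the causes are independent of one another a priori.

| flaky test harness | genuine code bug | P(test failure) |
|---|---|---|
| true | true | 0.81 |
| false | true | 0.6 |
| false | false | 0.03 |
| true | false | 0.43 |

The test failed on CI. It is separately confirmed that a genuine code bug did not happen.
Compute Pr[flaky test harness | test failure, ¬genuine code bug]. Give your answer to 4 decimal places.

Pr[flaky test harness | test failure, ¬genuine code bug] ≈ 0.7035

P(test failure | ¬genuine code bug) = 0.03·0.858 + 0.43·0.142 = 0.025740 + 0.061060 = 0.086800
The flaky test harness-present share is 0.43·0.142 = 0.061060.
P(flaky test harness | test failure, ¬genuine code bug) = 0.061060 / 0.086800 ≈ 0.7035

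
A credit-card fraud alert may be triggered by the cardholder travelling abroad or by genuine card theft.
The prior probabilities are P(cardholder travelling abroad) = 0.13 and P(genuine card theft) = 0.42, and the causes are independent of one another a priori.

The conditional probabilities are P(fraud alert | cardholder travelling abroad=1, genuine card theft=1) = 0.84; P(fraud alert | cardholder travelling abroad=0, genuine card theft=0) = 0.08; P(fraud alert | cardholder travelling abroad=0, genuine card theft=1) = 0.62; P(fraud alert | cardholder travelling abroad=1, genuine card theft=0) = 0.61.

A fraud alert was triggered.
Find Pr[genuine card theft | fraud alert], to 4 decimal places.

Pr[genuine card theft | fraud alert] ≈ 0.7593

P(fraud alert) = 0.08*0.87*0.58 + 0.62*0.87*0.42 + 0.61*0.13*0.58 + 0.84*0.13*0.42 = 0.040368 + 0.226548 + 0.045994 + 0.045864 = 0.358774
Restricting to configurations with genuine card theft present: 0.226548 + 0.045864 = 0.272412.
Hence the posterior is 0.272412/0.358774 ≈ 0.7593.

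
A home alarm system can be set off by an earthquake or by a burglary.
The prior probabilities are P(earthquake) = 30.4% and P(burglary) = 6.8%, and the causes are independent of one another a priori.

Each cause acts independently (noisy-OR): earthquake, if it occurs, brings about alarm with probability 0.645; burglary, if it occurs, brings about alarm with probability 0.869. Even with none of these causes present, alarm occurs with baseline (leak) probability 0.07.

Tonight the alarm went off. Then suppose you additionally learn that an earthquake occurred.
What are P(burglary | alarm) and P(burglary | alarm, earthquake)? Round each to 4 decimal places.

P(burglary | alarm) ≈ 0.2069; P(burglary | alarm, earthquake) ≈ 0.0944

Under noisy-OR, P(alarm | causes) = 1 − (1−0.07)·∏(1−qᵢ) over the active causes.
Weight on burglary=true, given the evidence: 0.041562 + 0.019778 = 0.061340
Denominator P(alarm): 0.07*0.696*0.932 + 0.87817*0.696*0.068 + 0.66985*0.304*0.932 + 0.95675*0.304*0.068 = 0.296534
P(burglary | alarm) = 0.061340/0.296534 ≈ 0.2069

With the extra evidence:
By total probability over both values of burglary:
  P(alarm | earthquake) = 0.66985×0.932 + 0.95675×0.068
        = 0.624300 + 0.065059 = 0.689359
The terms with burglary present sum to 0.065059, so
  P(burglary | alarm, earthquake) = 0.065059 / 0.689359 ≈ 0.0944
The drop from 0.2069 to 0.0944 is the explaining-away (discounting) effect.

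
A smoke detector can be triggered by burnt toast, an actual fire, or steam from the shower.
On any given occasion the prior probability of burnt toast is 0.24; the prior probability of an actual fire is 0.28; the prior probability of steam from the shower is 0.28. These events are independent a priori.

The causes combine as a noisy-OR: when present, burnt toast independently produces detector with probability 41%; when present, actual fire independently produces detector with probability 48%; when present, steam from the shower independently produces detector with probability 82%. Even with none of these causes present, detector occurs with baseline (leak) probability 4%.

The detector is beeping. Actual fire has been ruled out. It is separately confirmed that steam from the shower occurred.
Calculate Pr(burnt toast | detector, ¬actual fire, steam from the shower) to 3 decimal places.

Pr(burnt toast | detector, ¬actual fire, steam from the shower) ≈ 0.255

Under noisy-OR, P(detector | causes) = 1 − (1−0.04)·∏(1−qᵢ) over the active causes.
For the numerator, keep only burnt toast=true terms: 0.898048×0.24 = 0.215532
Normalizer over all consistent configurations: 0.8272×0.76 + 0.898048×0.24 = 0.844204
P(burnt toast | detector, ¬actual fire, steam from the shower) = 0.215532/0.844204 ≈ 0.255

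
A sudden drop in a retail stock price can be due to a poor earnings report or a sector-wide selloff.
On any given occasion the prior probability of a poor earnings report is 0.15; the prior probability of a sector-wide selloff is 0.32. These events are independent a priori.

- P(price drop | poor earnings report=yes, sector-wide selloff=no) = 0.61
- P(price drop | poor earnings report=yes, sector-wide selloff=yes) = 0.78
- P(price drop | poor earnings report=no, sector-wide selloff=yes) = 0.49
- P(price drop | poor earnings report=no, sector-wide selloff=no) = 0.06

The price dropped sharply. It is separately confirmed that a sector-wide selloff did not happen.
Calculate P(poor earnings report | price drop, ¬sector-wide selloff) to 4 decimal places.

P(poor earnings report | price drop, ¬sector-wide selloff) ≈ 0.6421

Sum P(price drop|·) weighted by the priors over both values of poor earnings report:
  P(price drop | ¬sector-wide selloff) = 0.06×0.85 + 0.61×0.15
        = 0.051000 + 0.091500 = 0.142500
Keeping only the poor earnings report-present terms gives 0.091500, so
  P(poor earnings report | price drop, ¬sector-wide selloff) = 0.091500 / 0.142500 ≈ 0.6421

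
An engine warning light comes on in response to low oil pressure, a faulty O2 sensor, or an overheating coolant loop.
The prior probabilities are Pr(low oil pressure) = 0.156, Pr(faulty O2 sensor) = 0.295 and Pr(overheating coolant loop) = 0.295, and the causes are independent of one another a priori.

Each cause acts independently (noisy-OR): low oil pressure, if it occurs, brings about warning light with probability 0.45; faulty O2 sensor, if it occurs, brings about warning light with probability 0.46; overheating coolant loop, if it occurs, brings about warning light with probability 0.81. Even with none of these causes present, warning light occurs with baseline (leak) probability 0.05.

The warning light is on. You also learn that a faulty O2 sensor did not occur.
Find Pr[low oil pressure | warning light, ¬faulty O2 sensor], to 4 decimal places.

Under noisy-OR, P(warning light | causes) = 1 − (1−0.05)·∏(1−qᵢ) over the active causes.
By total probability over the 4 (low oil pressure, overheating coolant loop) configurations:
  P(warning light | ¬faulty O2 sensor) = 0.05×0.844×0.705 + 0.8195×0.844×0.295 + 0.4775×0.156×0.705 + 0.900725×0.156×0.295
        = 0.029751 + 0.204039 + 0.052515 + 0.041451 = 0.327756
The terms with low oil pressure present sum to 0.093966, so
  P(low oil pressure | warning light, ¬faulty O2 sensor) = 0.093966 / 0.327756 ≈ 0.2867

Pr[low oil pressure | warning light, ¬faulty O2 sensor] ≈ 0.2867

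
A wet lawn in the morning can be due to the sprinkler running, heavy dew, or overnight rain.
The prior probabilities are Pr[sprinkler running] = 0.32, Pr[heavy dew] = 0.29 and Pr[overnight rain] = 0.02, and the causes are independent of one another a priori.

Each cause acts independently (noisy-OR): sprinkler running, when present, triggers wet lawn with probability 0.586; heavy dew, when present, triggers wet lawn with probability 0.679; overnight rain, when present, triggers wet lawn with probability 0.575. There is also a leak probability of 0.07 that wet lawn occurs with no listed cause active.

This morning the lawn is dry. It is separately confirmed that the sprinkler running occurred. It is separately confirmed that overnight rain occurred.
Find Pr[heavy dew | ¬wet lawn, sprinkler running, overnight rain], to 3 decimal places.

Pr[heavy dew | ¬wet lawn, sprinkler running, overnight rain] ≈ 0.116

Under noisy-OR, P(wet lawn | causes) = 1 − (1−0.07)·∏(1−qᵢ) over the active causes.
P(¬wet lawn | sprinkler running, overnight rain) = 0.163633*0.71 + 0.052526*0.29 = 0.116179 + 0.015233 = 0.131412
Restricting to configurations with heavy dew present: 0.052526*0.29 = 0.015233.
P(heavy dew | ¬wet lawn, sprinkler running, overnight rain) = 0.015233 / 0.131412 ≈ 0.116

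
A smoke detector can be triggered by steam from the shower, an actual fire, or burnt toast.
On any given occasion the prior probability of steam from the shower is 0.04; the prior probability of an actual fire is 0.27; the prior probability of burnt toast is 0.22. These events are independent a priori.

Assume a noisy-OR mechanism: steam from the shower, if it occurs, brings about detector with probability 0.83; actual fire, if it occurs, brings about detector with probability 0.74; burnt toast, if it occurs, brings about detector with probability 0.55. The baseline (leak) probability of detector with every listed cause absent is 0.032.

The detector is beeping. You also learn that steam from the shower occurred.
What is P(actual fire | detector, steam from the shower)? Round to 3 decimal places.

P(actual fire | detector, steam from the shower) ≈ 0.294

Under noisy-OR, P(detector | causes) = 1 − (1−0.032)·∏(1−qᵢ) over the active causes.
P(detector | steam from the shower) = 0.83544·0.73·0.78 + 0.925948·0.73·0.22 + 0.957214·0.27·0.78 + 0.980746·0.27·0.22 = 0.475700 + 0.148707 + 0.201589 + 0.058256 = 0.884252
Of this, 0.259845 comes from 0.201589 + 0.058256 (the actual fire=true cases).
P(actual fire | detector, steam from the shower) = 0.259845 / 0.884252 ≈ 0.294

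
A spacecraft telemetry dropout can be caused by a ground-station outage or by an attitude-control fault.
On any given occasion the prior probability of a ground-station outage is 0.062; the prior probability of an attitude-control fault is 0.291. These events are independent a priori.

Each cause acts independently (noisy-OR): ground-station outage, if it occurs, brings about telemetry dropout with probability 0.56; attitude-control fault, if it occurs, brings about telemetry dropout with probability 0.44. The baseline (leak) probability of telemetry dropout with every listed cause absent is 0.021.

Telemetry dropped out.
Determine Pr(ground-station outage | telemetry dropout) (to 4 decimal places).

Pr(ground-station outage | telemetry dropout) ≈ 0.2200

Under noisy-OR, P(telemetry dropout | causes) = 1 − (1−0.021)·∏(1−qᵢ) over the active causes.
P(telemetry dropout) = 0.021*0.938*0.709 + 0.45176*0.938*0.291 + 0.56924*0.062*0.709 + 0.758774*0.062*0.291 = 0.013966 + 0.123312 + 0.025023 + 0.013690 = 0.175991
Restricting to configurations with ground-station outage present: 0.025023 + 0.013690 = 0.038713.
So P(ground-station outage | telemetry dropout) = 0.038713/0.175991 ≈ 0.2200.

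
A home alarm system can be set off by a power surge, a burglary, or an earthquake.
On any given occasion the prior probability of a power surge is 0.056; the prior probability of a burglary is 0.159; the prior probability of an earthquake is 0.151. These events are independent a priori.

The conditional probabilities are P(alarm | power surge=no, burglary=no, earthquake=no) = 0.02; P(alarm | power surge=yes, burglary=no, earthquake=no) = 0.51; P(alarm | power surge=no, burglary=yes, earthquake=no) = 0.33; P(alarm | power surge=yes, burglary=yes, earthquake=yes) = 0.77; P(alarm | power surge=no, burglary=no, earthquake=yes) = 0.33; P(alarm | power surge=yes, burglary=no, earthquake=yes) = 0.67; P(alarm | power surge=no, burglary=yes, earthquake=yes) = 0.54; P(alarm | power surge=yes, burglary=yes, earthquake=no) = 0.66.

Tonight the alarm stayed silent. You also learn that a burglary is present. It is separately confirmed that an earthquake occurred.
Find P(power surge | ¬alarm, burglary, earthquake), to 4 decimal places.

P(power surge | ¬alarm, burglary, earthquake) ≈ 0.0288

P(¬alarm | burglary, earthquake) = 0.46×0.944 + 0.23×0.056 = 0.434240 + 0.012880 = 0.447120
Of this, 0.012880 comes from 0.23×0.056 (the power surge=true cases).
P(power surge | ¬alarm, burglary, earthquake) = 0.012880 / 0.447120 ≈ 0.0288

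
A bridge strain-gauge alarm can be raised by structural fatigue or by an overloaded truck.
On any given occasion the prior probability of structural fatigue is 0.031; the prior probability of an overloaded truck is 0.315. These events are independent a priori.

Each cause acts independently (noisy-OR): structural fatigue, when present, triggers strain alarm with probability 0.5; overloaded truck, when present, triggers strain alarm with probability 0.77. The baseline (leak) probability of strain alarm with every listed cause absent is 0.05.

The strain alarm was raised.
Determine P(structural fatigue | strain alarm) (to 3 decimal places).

P(structural fatigue | strain alarm) ≈ 0.068

Under noisy-OR, P(strain alarm | causes) = 1 − (1−0.05)·∏(1−qᵢ) over the active causes.
Enumerate the 4 (structural fatigue, overloaded truck) configurations and weight by the priors:
  P(strain alarm) = 0.05×0.969×0.685 + 0.7815×0.969×0.315 + 0.525×0.031×0.685 + 0.89075×0.031×0.315
        = 0.033188 + 0.238541 + 0.011148 + 0.008698 = 0.291575
Configurations with structural fatigue contribute 0.019846, so
  P(structural fatigue | strain alarm) = 0.019846 / 0.291575 ≈ 0.068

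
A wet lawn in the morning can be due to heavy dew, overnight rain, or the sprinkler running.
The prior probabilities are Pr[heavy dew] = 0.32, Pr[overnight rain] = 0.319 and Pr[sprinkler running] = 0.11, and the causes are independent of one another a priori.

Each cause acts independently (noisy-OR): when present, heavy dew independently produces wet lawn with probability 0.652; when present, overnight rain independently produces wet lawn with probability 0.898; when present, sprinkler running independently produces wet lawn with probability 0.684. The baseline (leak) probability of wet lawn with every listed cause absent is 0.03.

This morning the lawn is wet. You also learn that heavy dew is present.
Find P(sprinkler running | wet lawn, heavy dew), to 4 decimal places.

P(sprinkler running | wet lawn, heavy dew) ≈ 0.1308

Under noisy-OR, P(wet lawn | causes) = 1 − (1−0.03)·∏(1−qᵢ) over the active causes.
For the numerator, keep only sprinkler running=true terms: 0.066919 + 0.034708 = 0.101627
Denominator P(wet lawn | heavy dew): 0.66244·0.681·0.89 + 0.893331·0.681·0.11 + 0.965569·0.319·0.89 + 0.98912·0.319·0.11 = 0.777260
P(sprinkler running | wet lawn, heavy dew) = 0.101627/0.777260 ≈ 0.1308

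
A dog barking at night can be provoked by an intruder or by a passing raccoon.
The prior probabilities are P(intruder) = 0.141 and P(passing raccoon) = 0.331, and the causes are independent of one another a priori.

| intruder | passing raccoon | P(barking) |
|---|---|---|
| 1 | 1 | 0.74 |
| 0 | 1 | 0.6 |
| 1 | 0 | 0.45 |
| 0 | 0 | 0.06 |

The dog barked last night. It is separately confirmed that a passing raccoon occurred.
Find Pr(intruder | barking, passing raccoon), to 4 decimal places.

Pr(intruder | barking, passing raccoon) ≈ 0.1684

P(barking | passing raccoon) = 0.6·0.859 + 0.74·0.141 = 0.515400 + 0.104340 = 0.619740
Restricting to configurations with intruder present: 0.74·0.141 = 0.104340.
P(intruder | barking, passing raccoon) = 0.104340 / 0.619740 ≈ 0.1684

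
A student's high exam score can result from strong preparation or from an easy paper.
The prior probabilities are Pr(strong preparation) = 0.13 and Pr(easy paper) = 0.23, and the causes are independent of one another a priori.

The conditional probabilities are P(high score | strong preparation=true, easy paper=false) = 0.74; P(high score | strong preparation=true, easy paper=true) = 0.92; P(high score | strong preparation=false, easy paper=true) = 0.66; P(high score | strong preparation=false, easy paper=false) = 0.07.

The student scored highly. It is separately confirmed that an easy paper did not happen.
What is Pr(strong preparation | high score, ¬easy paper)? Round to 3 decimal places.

Enumerate both values of strong preparation and weight by the priors:
  P(high score | ¬easy paper) = 0.07*0.87 + 0.74*0.13
        = 0.060900 + 0.096200 = 0.157100
Keeping only the strong preparation-present terms gives 0.096200, so
  P(strong preparation | high score, ¬easy paper) = 0.096200 / 0.157100 ≈ 0.612

Pr(strong preparation | high score, ¬easy paper) ≈ 0.612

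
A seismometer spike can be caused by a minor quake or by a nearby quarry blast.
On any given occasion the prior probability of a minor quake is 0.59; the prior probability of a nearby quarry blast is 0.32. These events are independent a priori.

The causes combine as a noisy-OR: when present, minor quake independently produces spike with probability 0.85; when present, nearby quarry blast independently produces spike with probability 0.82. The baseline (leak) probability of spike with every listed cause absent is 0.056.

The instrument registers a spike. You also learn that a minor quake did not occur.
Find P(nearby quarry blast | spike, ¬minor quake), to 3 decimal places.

Under noisy-OR, P(spike | causes) = 1 − (1−0.056)·∏(1−qᵢ) over the active causes.
Weight on nearby quarry blast=true, given the evidence: 0.83008*0.32 = 0.265626
Denominator P(spike | ¬minor quake): 0.056*0.68 + 0.83008*0.32 = 0.303706
P(nearby quarry blast | spike, ¬minor quake) = 0.265626/0.303706 ≈ 0.875

P(nearby quarry blast | spike, ¬minor quake) ≈ 0.875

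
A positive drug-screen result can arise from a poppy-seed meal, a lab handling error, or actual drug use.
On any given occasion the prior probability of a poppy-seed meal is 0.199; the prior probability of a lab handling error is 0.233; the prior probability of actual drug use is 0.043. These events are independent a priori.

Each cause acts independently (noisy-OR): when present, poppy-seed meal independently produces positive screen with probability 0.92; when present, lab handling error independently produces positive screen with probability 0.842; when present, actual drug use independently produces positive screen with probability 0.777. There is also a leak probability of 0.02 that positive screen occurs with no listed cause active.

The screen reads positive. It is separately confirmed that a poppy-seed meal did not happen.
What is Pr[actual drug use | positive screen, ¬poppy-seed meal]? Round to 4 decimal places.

Pr[actual drug use | positive screen, ¬poppy-seed meal] ≈ 0.1486

Under noisy-OR, P(positive screen | causes) = 1 − (1−0.02)·∏(1−qᵢ) over the active causes.
P(positive screen | ¬poppy-seed meal) = 0.02*0.767*0.957 + 0.78146*0.767*0.043 + 0.84516*0.233*0.957 + 0.965471*0.233*0.043 = 0.014680 + 0.025773 + 0.188455 + 0.009673 = 0.238581
Of this, 0.035446 comes from 0.025773 + 0.009673 (the actual drug use=true cases).
P(actual drug use | positive screen, ¬poppy-seed meal) = 0.035446 / 0.238581 ≈ 0.1486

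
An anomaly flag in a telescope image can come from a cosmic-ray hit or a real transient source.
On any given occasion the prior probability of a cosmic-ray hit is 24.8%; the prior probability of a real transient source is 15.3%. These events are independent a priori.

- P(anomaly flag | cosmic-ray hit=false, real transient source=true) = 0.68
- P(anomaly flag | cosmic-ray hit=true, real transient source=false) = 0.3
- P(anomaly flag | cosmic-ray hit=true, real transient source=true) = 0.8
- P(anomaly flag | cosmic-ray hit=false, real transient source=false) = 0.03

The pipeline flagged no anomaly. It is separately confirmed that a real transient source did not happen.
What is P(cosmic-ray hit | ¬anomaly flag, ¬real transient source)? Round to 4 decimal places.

P(cosmic-ray hit | ¬anomaly flag, ¬real transient source) ≈ 0.1922

Weight on cosmic-ray hit=true, given the evidence: 0.7×0.248 = 0.173600
Denominator P(¬anomaly flag | ¬real transient source): 0.97×0.752 + 0.7×0.248 = 0.903040
Posterior = 0.173600 / 0.903040 ≈ 0.1922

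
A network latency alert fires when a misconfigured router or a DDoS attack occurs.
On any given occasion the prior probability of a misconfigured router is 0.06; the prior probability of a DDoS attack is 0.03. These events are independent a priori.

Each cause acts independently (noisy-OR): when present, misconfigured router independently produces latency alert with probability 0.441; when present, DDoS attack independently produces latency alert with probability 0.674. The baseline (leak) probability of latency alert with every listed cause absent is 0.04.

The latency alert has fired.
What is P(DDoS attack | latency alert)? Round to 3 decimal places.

Under noisy-OR, P(latency alert | causes) = 1 − (1−0.04)·∏(1−qᵢ) over the active causes.
P(latency alert) = 0.04·0.94·0.97 + 0.68704·0.94·0.03 + 0.46336·0.06·0.97 + 0.825055·0.06·0.03 = 0.036472 + 0.019375 + 0.026968 + 0.001485 = 0.084300
Restricting to configurations with DDoS attack present: 0.019375 + 0.001485 = 0.020860.
Hence the posterior is 0.020860/0.084300 ≈ 0.247.

P(DDoS attack | latency alert) ≈ 0.247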